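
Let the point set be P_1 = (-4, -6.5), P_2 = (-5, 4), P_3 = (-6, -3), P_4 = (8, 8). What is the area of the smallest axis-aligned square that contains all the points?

The bounding box has width 14 and height 14.5.
An axis-aligned square enclosing the set must have side ≥ max(width, height).
So the minimum side is max(14, 14.5) = 14.5.
Area = 14.5² = 210.25.

210.25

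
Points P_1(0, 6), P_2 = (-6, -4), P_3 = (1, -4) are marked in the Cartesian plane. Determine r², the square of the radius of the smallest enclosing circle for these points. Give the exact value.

Side lengths²: P_1P_2² = 136, P_1P_3² = 101, P_2P_3² = 49.
Since P_1P_2² = 136 < 101 + 49 = 150, the triangle is acute, so the smallest enclosing circle is the circumcircle.
Circumcentre = (-2.5, 0.7), r² = 34.34.

34.34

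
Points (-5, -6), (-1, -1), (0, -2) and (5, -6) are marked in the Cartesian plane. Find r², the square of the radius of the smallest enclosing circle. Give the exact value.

25.01

A smallest enclosing disk is always determined by at most three of the input points on its boundary.
The minimum enclosing circle is determined by three boundary points: (-5, -6), (-1, -1), (5, -6).
Their circumcentre is (0, -5.9) with r² = 25.01.
The farthest remaining point (0, -2) is at distance² 15.21 ≤ 25.01.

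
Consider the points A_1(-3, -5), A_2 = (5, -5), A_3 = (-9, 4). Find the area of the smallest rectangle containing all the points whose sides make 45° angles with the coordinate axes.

92

In coordinates u = x + y, v = x − y the rectangle is axis-aligned; the map (x,y)→(u,v) scales areas by 2.
u-values: -8, 0, -5; range = 0 − (-8) = 8.
v-values: 2, 10, -13; range = 10 − (-13) = 23.
Area = (8 × 23) / 2 = 92.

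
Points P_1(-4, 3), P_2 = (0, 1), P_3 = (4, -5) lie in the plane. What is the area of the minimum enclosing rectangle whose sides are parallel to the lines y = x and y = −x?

16

In coordinates u = x + y, v = x − y the rectangle is axis-aligned; the map (x,y)→(u,v) scales areas by 2.
u-values: -1, 1, -1; range = 1 − (-1) = 2.
v-values: -7, -1, 9; range = 9 − (-7) = 16.
Area = (2 × 16) / 2 = 16.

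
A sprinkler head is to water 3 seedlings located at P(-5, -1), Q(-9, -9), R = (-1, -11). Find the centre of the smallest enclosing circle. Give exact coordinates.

Side lengths²: PQ² = 80, PR² = 116, QR² = 68.
Since PR² = 116 < 80 + 68 = 148, the triangle is acute, so the smallest enclosing circle is the circumcircle.
Circumcentre = (-37/9, -58/9), r² = 2465/81.
Centre = (-37/9, -58/9).

(-37/9, -58/9)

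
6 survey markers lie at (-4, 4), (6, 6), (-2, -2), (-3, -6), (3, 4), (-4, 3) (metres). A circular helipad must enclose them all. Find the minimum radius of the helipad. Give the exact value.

7.5

A smallest enclosing disk is always determined by at most three of the input points on its boundary.
The farthest pair is (6, 6)–(-3, -6) with squared distance 225. The circle on this segment as diameter has centre (1.5, 0) and r² = 225/4 = 56.25.
Check (-4, 4): distance² to centre = 46.25 ≤ 56.25, so it lies inside.
All remaining points lie in this disk, and no smaller disk contains both endpoints, so this is the minimum enclosing circle.
r = √(56.25) = 7.5.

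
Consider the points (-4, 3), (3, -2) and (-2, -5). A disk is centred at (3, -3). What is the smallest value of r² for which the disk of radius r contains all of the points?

85

The required radius is the distance from (3, -3) to the farthest point.
Squared distances: 85, 1, 29.
Maximum is 85, attained at (-4, 3).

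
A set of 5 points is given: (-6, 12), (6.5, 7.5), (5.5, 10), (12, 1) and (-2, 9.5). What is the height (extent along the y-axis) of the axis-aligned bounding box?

max y = 12, min y = 1, so height = 11.

11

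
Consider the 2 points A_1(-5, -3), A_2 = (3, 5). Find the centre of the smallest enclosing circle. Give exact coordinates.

(-1, 1)

The smallest circle enclosing two points has them as diameter endpoints.
Centre = midpoint = (-1, 1); r² = |A_1A_2|²/4 = 128/4 = 32.
Centre = (-1, 1).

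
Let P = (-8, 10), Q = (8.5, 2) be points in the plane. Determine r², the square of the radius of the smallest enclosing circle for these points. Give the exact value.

84.0625

The smallest circle enclosing two points has them as diameter endpoints.
Centre = midpoint = (0.25, 6); r² = |PQ|²/4 = 336.25/4 = 84.0625.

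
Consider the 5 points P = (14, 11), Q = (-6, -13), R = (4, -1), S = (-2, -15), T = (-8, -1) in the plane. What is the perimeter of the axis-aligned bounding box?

Width = max x − min x = 14 − (-8) = 22.
Height = max y − min y = 11 − (-15) = 26.
Perimeter = 2(22 + 26) = 96.

96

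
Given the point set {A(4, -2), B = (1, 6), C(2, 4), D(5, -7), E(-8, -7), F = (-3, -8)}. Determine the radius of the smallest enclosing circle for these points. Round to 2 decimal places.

8.27

A smallest enclosing disk is always determined by at most three of the input points on its boundary.
The minimum enclosing circle is determined by three boundary points: B, D, E.
Their circumcentre is (-1.5, -49/26) with r² = 23125/338.
The farthest remaining point C is at distance² 15845/338 ≤ 23125/338.
r = √(23125/338) ≈ 8.27.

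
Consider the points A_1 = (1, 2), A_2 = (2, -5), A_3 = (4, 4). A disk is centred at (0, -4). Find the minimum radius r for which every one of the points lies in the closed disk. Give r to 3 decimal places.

The required radius is the distance from (0, -4) to the farthest point.
Squared distances: 37, 5, 80.
Maximum is 80, attained at A_3.
r = √80 ≈ 8.944.

8.944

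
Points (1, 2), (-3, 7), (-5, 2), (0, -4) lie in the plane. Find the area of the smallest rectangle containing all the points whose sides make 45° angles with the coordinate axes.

In coordinates u = x + y, v = x − y the rectangle is axis-aligned; the map (x,y)→(u,v) scales areas by 2.
u-values: 3, 4, -3, -4; range = 4 − (-4) = 8.
v-values: -1, -10, -7, 4; range = 4 − (-10) = 14.
Area = (8 × 14) / 2 = 56.

56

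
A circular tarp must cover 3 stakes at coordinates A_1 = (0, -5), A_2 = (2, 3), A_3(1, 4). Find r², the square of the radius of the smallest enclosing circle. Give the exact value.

Side lengths²: A_1A_2² = 68, A_1A_3² = 82, A_2A_3² = 2.
Since A_1A_3² = 82 ≥ 68 + 2 = 70, the angle opposite A_1A_3 is not acute, so the smallest enclosing circle has A_1A_3 as diameter.
Centre = midpoint of A_1A_3 = (0.5, -0.5), r² = 82/4 = 20.5.

20.5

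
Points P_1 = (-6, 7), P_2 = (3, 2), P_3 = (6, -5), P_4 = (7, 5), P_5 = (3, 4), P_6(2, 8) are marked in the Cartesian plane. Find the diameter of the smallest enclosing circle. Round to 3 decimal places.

16.971

The minimum enclosing circle of a finite set is fixed by two of the points (as a diameter) or three (as a circumcircle).
The farthest pair is P_1–P_3 with squared distance 288. The circle on this segment as diameter has centre (0, 1) and r² = 288/4 = 72.
Check P_2: distance² to centre = 10 ≤ 72, so it lies inside.
All remaining points lie in this disk, and no smaller disk contains both endpoints, so this is the minimum enclosing circle.
Diameter = 2r = 2√72 ≈ 16.971.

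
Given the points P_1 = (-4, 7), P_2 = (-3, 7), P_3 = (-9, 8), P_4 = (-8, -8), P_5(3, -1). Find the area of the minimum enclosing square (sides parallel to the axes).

256

The bounding box has width 12 and height 16.
An axis-aligned square enclosing the set must have side ≥ max(width, height).
So the minimum side is max(12, 16) = 16.
Area = 16² = 256.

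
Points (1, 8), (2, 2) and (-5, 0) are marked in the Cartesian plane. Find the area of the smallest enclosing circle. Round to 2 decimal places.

Call the three points A, B, C in the order given.
Side lengths²: AB² = 37, AC² = 100, BC² = 53.
Since AC² = 100 ≥ 53 + 37 = 90, the angle opposite AC is not acute, so the smallest enclosing circle has AC as diameter.
Centre = midpoint of AC = (-2, 4), r² = 100/4 = 25.
Area = π·r² = π·25 ≈ 78.54.

78.54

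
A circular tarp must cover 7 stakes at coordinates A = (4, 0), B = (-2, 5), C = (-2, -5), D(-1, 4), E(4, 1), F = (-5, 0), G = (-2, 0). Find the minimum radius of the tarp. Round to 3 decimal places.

The minimum enclosing circle of a finite set is fixed by two of the points (as a diameter) or three (as a circumcircle).
The minimum enclosing circle is determined by three boundary points: B, C, E.
Their circumcentre is (-1, 0) with r² = 26.
The farthest remaining point A is at distance² 25 ≤ 26.
r = √26 ≈ 5.099.

5.099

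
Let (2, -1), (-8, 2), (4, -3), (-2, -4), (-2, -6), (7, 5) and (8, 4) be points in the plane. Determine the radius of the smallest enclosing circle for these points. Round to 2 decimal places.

By Welzl's lemma the MEC is supported by two points (diametrically opposite) or three points (on a circumcircle).
The minimum enclosing circle is determined by three boundary points: (-8, 2), (-2, -6), (8, 4).
Their circumcentre is (1/7, 13/7) with r² = 3250/49.
The farthest remaining point (7, 5) is at distance² 2788/49 ≤ 3250/49.
r = √(3250/49) ≈ 8.14.

8.14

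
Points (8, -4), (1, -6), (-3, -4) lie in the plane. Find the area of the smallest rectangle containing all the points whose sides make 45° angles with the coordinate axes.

In coordinates u = x + y, v = x − y the rectangle is axis-aligned; the map (x,y)→(u,v) scales areas by 2.
u-values: 4, -5, -7; range = 4 − (-7) = 11.
v-values: 12, 7, 1; range = 12 − 1 = 11.
Area = (11 × 11) / 2 = 60.5.

60.5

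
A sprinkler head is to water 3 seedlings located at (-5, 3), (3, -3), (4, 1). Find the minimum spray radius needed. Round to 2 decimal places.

5.00

Call the three points A, B, C in the order given.
Side lengths²: AB² = 100, AC² = 85, BC² = 17.
Since AB² = 100 < 85 + 17 = 102, the triangle is acute, so the smallest enclosing circle is the circumcircle.
Circumcentre = (-35/38, 2/19), r² = 36125/1444.
r = √(36125/1444) ≈ 5.00.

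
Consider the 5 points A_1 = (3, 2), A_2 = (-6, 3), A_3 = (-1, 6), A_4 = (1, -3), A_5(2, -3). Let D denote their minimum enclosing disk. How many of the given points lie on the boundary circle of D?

3

By Welzl's lemma the MEC is supported by two points (diametrically opposite) or three points (on a circumcircle).
The minimum enclosing circle is determined by three boundary points: A_2, A_3, A_5.
Their circumcentre is (-4/3, 8/9) with r² = 2125/81.
The farthest remaining point A_4 is at distance² 1666/81 ≤ 2125/81.
The points at distance exactly r from the centre are A_2, A_3, A_5 — 3 points.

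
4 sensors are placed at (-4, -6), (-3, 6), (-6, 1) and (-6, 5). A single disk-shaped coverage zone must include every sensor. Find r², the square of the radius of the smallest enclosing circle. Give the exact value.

36.25

The farthest pair is (-4, -6)–(-3, 6) with squared distance 145. The circle on this segment as diameter has centre (-3.5, 0) and r² = 145/4 = 36.25.
Check (-6, 1): distance² to centre = 7.25 ≤ 36.25, so it lies inside.
All remaining points lie in this disk, and no smaller disk contains both endpoints, so this is the minimum enclosing circle.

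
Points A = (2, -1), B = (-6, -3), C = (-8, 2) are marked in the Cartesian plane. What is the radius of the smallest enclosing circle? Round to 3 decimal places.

Side lengths²: AB² = 68, AC² = 109, BC² = 29.
Since AC² = 109 ≥ 68 + 29 = 97, the angle opposite AC is not acute, so the smallest enclosing circle has AC as diameter.
Centre = midpoint of AC = (-3, 0.5), r² = 109/4 = 27.25.
r = √(27.25) ≈ 5.220.

5.220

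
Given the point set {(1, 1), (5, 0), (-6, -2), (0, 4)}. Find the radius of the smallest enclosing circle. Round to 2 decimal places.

By Welzl's lemma the MEC is supported by two points (diametrically opposite) or three points (on a circumcircle).
The farthest pair is (5, 0)–(-6, -2) with squared distance 125. The circle on this segment as diameter has centre (-0.5, -1) and r² = 125/4 = 31.25.
Check (1, 1): distance² to centre = 6.25 ≤ 31.25, so it lies inside.
All remaining points lie in this disk, and no smaller disk contains both endpoints, so this is the minimum enclosing circle.
r = √(31.25) ≈ 5.59.

5.59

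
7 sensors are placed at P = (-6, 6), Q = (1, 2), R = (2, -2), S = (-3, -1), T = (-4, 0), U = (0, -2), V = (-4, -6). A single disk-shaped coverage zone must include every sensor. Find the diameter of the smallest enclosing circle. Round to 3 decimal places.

12.406

The minimum enclosing circle of a finite set is fixed by two of the points (as a diameter) or three (as a circumcircle).
The minimum enclosing circle is determined by three boundary points: P, R, V.
Their circumcentre is (-3.8, 0.2) with r² = 38.48.
The farthest remaining point Q is at distance² 26.28 ≤ 38.48.
Diameter = 2r = 2√(38.48) ≈ 12.406.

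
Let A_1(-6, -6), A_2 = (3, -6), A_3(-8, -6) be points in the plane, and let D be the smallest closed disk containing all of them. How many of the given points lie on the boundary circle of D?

Side lengths²: A_1A_2² = 81, A_1A_3² = 4, A_2A_3² = 121.
Since A_2A_3² = 121 ≥ 81 + 4 = 85, the angle opposite A_2A_3 is not acute, so the smallest enclosing circle has A_2A_3 as diameter.
Centre = midpoint of A_2A_3 = (-2.5, -6), r² = 121/4 = 30.25.
The points at distance exactly r from the centre are A_2, A_3 — 2 points.

2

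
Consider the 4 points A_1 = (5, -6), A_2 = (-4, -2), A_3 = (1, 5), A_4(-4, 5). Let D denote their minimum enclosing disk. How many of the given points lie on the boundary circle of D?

The minimum enclosing circle of a finite set is fixed by two of the points (as a diameter) or three (as a circumcircle).
The farthest pair is A_1–A_4 with squared distance 202. The circle on this segment as diameter has centre (0.5, -0.5) and r² = 202/4 = 50.5.
Check A_2: distance² to centre = 22.5 ≤ 50.5, so it lies inside.
All remaining points lie in this disk, and no smaller disk contains both endpoints, so this is the minimum enclosing circle.
The points at distance exactly r from the centre are A_1, A_4 — 2 points.

2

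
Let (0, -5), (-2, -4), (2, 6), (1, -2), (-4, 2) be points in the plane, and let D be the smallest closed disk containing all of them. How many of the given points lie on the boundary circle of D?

2

The minimum enclosing circle of a finite set is fixed by two of the points (as a diameter) or three (as a circumcircle).
The farthest pair is (0, -5)–(2, 6) with squared distance 125. The circle on this segment as diameter has centre (1, 0.5) and r² = 125/4 = 31.25.
Check (-2, -4): distance² to centre = 29.25 ≤ 31.25, so it lies inside.
All remaining points lie in this disk, and no smaller disk contains both endpoints, so this is the minimum enclosing circle.
The points at distance exactly r from the centre are (0, -5), (2, 6) — 2 points.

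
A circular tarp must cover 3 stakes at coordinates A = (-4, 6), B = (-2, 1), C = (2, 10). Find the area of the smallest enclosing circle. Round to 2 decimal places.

76.18

Side lengths²: AB² = 29, AC² = 52, BC² = 97.
Since BC² = 97 ≥ 52 + 29 = 81, the angle opposite BC is not acute, so the smallest enclosing circle has BC as diameter.
Centre = midpoint of BC = (0, 5.5), r² = 97/4 = 24.25.
Area = π·r² = π·24.25 ≈ 76.18.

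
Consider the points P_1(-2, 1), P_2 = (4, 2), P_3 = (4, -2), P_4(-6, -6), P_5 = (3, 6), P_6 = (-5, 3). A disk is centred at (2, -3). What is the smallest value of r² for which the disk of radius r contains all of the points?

85

The required radius is the distance from (2, -3) to the farthest point.
Squared distances: 32, 29, 5, 73, 82, 85.
Maximum is 85, attained at P_6.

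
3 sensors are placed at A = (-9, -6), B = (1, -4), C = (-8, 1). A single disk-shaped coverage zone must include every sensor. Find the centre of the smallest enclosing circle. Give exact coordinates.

(-149/34, -105/34)

Side lengths²: AB² = 104, AC² = 50, BC² = 106.
Since BC² = 106 < 104 + 50 = 154, the triangle is acute, so the smallest enclosing circle is the circumcircle.
Circumcentre = (-149/34, -105/34), r² = 17225/578.
Centre = (-149/34, -105/34).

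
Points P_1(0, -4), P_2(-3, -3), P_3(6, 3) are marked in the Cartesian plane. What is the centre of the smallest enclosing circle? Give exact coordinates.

(1.5, 0)

Side lengths²: P_1P_2² = 10, P_1P_3² = 85, P_2P_3² = 117.
Since P_2P_3² = 117 ≥ 85 + 10 = 95, the angle opposite P_2P_3 is not acute, so the smallest enclosing circle has P_2P_3 as diameter.
Centre = midpoint of P_2P_3 = (1.5, 0), r² = 117/4 = 29.25.
Centre = (1.5, 0).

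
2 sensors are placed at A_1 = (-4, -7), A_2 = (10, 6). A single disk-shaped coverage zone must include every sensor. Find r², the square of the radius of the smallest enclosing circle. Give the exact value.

The smallest circle enclosing two points has them as diameter endpoints.
Centre = midpoint = (3, -0.5); r² = |A_1A_2|²/4 = 365/4 = 91.25.

91.25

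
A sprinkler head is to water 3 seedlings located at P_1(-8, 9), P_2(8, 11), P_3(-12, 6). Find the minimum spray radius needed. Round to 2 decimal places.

10.31

Side lengths²: P_1P_2² = 260, P_1P_3² = 25, P_2P_3² = 425.
Since P_2P_3² = 425 ≥ 260 + 25 = 285, the angle opposite P_2P_3 is not acute, so the smallest enclosing circle has P_2P_3 as diameter.
Centre = midpoint of P_2P_3 = (-2, 8.5), r² = 425/4 = 106.25.
r = √(106.25) ≈ 10.31.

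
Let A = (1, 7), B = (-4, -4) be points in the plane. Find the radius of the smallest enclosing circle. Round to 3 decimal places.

The smallest circle enclosing two points has them as diameter endpoints.
Centre = midpoint = (-1.5, 1.5); r² = |AB|²/4 = 146/4 = 36.5.
r = √(36.5) ≈ 6.042.

6.042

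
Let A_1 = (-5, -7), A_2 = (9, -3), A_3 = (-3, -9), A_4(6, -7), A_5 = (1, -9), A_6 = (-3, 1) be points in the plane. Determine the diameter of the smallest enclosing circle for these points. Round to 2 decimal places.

14.60

A smallest enclosing disk is always determined by at most three of the input points on its boundary.
The minimum enclosing circle is determined by three boundary points: A_1, A_2, A_6.
Their circumcentre is (24/13, -58/13) with r² = 9010/169.
The farthest remaining point A_3 is at distance² 7450/169 ≤ 9010/169.
Diameter = 2r = 2√(9010/169) ≈ 14.60.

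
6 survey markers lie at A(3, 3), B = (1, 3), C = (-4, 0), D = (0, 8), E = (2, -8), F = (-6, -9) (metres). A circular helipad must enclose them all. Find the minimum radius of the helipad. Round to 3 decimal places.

The farthest pair is D–F with squared distance 325. The circle on this segment as diameter has centre (-3, -0.5) and r² = 325/4 = 81.25.
Check A: distance² to centre = 48.25 ≤ 81.25, so it lies inside.
All remaining points lie in this disk, and no smaller disk contains both endpoints, so this is the minimum enclosing circle.
r = √(81.25) ≈ 9.014.

9.014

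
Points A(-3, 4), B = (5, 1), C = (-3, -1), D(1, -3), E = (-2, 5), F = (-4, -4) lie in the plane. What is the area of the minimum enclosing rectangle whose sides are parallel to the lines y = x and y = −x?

In coordinates u = x + y, v = x − y the rectangle is axis-aligned; the map (x,y)→(u,v) scales areas by 2.
u-values: 1, 6, -4, -2, 3, -8; range = 6 − (-8) = 14.
v-values: -7, 4, -2, 4, -7, 0; range = 4 − (-7) = 11.
Area = (14 × 11) / 2 = 77.

77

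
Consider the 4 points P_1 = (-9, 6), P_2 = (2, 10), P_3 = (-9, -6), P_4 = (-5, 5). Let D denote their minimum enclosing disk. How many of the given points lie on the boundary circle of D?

The farthest pair is P_2–P_3 with squared distance 377. The circle on this segment as diameter has centre (-3.5, 2) and r² = 377/4 = 94.25.
Check P_1: distance² to centre = 46.25 ≤ 94.25, so it lies inside.
All remaining points lie in this disk, and no smaller disk contains both endpoints, so this is the minimum enclosing circle.
The points at distance exactly r from the centre are P_2, P_3 — 2 points.

2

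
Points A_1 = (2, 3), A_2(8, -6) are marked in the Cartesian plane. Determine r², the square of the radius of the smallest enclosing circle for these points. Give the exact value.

29.25

The smallest circle enclosing two points has them as diameter endpoints.
Centre = midpoint = (5, -1.5); r² = |A_1A_2|²/4 = 117/4 = 29.25.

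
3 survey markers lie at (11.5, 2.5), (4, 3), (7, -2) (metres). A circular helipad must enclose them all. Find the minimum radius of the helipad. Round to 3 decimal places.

Call the three points A, B, C in the order given.
Side lengths²: AB² = 56.5, AC² = 40.5, BC² = 34.
Since AB² = 56.5 < 40.5 + 34 = 74.5, the triangle is acute, so the smallest enclosing circle is the circumcircle.
Circumcentre = (7.6875, 1.8125), r² = 15.0078125.
r = √(15.0078125) ≈ 3.874.

3.874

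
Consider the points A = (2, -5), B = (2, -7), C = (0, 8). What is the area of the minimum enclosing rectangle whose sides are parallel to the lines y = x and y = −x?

In coordinates u = x + y, v = x − y the rectangle is axis-aligned; the map (x,y)→(u,v) scales areas by 2.
u-values: -3, -5, 8; range = 8 − (-5) = 13.
v-values: 7, 9, -8; range = 9 − (-8) = 17.
Area = (13 × 17) / 2 = 110.5.

110.5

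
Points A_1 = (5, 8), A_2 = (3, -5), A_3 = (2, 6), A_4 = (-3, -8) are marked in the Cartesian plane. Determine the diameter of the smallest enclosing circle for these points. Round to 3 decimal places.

A smallest enclosing disk is always determined by at most three of the input points on its boundary.
The farthest pair is A_1–A_4 with squared distance 320. The circle on this segment as diameter has centre (1, 0) and r² = 320/4 = 80.
Check A_2: distance² to centre = 29 ≤ 80, so it lies inside.
All remaining points lie in this disk, and no smaller disk contains both endpoints, so this is the minimum enclosing circle.
Diameter = 2r = 2√80 ≈ 17.889.

17.889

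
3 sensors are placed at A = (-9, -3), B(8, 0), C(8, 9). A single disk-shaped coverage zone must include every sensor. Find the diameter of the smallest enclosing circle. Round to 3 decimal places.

20.809

Side lengths²: AB² = 298, AC² = 433, BC² = 81.
Since AC² = 433 ≥ 298 + 81 = 379, the angle opposite AC is not acute, so the smallest enclosing circle has AC as diameter.
Centre = midpoint of AC = (-0.5, 3), r² = 433/4 = 108.25.
Diameter = 2r = 2√(108.25) ≈ 20.809.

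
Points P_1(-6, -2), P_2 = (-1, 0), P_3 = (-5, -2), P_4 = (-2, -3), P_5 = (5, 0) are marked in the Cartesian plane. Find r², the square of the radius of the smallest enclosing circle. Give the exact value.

By Welzl's lemma the MEC is supported by two points (diametrically opposite) or three points (on a circumcircle).
The farthest pair is P_1–P_5 with squared distance 125. The circle on this segment as diameter has centre (-0.5, -1) and r² = 125/4 = 31.25.
Check P_2: distance² to centre = 1.25 ≤ 31.25, so it lies inside.
All remaining points lie in this disk, and no smaller disk contains both endpoints, so this is the minimum enclosing circle.

31.25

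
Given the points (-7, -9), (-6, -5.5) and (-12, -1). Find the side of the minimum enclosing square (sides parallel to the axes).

The bounding box has width 6 and height 8.
An axis-aligned square enclosing the set must have side ≥ max(width, height).
So the minimum side is max(6, 8) = 8.

8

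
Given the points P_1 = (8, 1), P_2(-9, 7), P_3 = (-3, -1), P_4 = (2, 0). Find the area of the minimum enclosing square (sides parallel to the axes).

289

The bounding box has width 17 and height 8.
An axis-aligned square enclosing the set must have side ≥ max(width, height).
So the minimum side is max(17, 8) = 17.
Area = 17² = 289.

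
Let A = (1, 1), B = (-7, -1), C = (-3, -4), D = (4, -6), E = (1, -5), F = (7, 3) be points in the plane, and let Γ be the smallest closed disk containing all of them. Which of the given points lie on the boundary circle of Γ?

A smallest enclosing disk is always determined by at most three of the input points on its boundary.
The minimum enclosing circle is determined by three boundary points: B, D, F.
Their circumcentre is (4/19, 5/19) with r² = 19345/361.
The farthest remaining point C is at distance² 10282/361 ≤ 19345/361.
The points at distance exactly r from the centre are B, D, F — 3 points.

B, D, F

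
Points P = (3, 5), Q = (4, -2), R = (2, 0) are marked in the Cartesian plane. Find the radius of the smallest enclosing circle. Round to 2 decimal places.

Side lengths²: PQ² = 50, PR² = 26, QR² = 8.
Since PQ² = 50 ≥ 26 + 8 = 34, the angle opposite PQ is not acute, so the smallest enclosing circle has PQ as diameter.
Centre = midpoint of PQ = (3.5, 1.5), r² = 50/4 = 12.5.
r = √(12.5) ≈ 3.54.

3.54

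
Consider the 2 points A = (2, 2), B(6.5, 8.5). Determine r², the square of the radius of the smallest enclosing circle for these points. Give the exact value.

15.625

The smallest circle enclosing two points has them as diameter endpoints.
Centre = midpoint = (4.25, 5.25); r² = |AB|²/4 = 62.5/4 = 15.625.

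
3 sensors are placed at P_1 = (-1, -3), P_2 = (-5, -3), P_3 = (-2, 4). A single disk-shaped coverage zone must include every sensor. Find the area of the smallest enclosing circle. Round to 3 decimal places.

Side lengths²: P_1P_2² = 16, P_1P_3² = 50, P_2P_3² = 58.
Since P_2P_3² = 58 < 50 + 16 = 66, the triangle is acute, so the smallest enclosing circle is the circumcircle.
Circumcentre = (-3, 2/7), r² = 725/49.
Area = π·r² = π·725/49 ≈ 46.483.

46.483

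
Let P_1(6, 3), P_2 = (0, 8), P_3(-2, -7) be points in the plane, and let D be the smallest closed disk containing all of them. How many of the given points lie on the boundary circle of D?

2

Side lengths²: P_1P_2² = 61, P_1P_3² = 164, P_2P_3² = 229.
Since P_2P_3² = 229 ≥ 164 + 61 = 225, the angle opposite P_2P_3 is not acute, so the smallest enclosing circle has P_2P_3 as diameter.
Centre = midpoint of P_2P_3 = (-1, 0.5), r² = 229/4 = 57.25.
The points at distance exactly r from the centre are P_2, P_3 — 2 points.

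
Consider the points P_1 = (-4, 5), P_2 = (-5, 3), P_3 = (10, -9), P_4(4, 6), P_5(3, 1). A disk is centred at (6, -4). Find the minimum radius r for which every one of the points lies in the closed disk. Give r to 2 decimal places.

The required radius is the distance from (6, -4) to the farthest point.
Squared distances: 181, 170, 41, 104, 34.
Maximum is 181, attained at P_1.
r = √181 ≈ 13.45.

13.45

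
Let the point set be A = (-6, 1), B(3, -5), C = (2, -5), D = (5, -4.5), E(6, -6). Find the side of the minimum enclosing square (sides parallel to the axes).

The bounding box has width 12 and height 7.
An axis-aligned square enclosing the set must have side ≥ max(width, height).
So the minimum side is max(12, 7) = 12.

12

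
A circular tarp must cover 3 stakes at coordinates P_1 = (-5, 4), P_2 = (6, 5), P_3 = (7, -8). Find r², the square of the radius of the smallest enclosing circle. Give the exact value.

5185/72

Side lengths²: P_1P_2² = 122, P_1P_3² = 288, P_2P_3² = 170.
Since P_1P_3² = 288 < 170 + 122 = 292, the triangle is acute, so the smallest enclosing circle is the circumcircle.
Circumcentre = (13/12, -23/12), r² = 5185/72.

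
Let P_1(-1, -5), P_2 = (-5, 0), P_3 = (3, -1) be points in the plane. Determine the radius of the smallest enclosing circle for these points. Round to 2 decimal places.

Side lengths²: P_1P_2² = 41, P_1P_3² = 32, P_2P_3² = 65.
Since P_2P_3² = 65 < 41 + 32 = 73, the triangle is acute, so the smallest enclosing circle is the circumcircle.
Circumcentre = (-19/18, -17/18), r² = 2665/162.
r = √(2665/162) ≈ 4.06.

4.06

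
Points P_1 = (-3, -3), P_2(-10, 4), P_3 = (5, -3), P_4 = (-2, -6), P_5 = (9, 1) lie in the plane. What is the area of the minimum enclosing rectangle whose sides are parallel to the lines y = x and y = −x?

In coordinates u = x + y, v = x − y the rectangle is axis-aligned; the map (x,y)→(u,v) scales areas by 2.
u-values: -6, -6, 2, -8, 10; range = 10 − (-8) = 18.
v-values: 0, -14, 8, 4, 8; range = 8 − (-14) = 22.
Area = (18 × 22) / 2 = 198.

198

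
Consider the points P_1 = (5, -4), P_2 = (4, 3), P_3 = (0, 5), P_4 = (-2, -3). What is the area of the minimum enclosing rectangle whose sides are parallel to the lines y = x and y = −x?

In coordinates u = x + y, v = x − y the rectangle is axis-aligned; the map (x,y)→(u,v) scales areas by 2.
u-values: 1, 7, 5, -5; range = 7 − (-5) = 12.
v-values: 9, 1, -5, 1; range = 9 − (-5) = 14.
Area = (12 × 14) / 2 = 84.

84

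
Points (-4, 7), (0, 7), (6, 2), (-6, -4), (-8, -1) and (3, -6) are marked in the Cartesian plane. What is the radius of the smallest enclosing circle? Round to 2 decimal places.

7.39

The minimum enclosing circle is determined by three boundary points: (-4, 7), (-8, -1), (3, -6).
Their circumcentre is (-20/27, 10/27) with r² = 39785/729.
The farthest remaining point (6, 2) is at distance² 35060/729 ≤ 39785/729.
r = √(39785/729) ≈ 7.39.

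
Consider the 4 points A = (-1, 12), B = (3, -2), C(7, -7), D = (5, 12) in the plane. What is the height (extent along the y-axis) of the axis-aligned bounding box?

max y = 12, min y = -7, so height = 19.

19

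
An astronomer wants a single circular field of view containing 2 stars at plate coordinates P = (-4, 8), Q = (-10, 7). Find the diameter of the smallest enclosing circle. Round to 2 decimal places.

6.08

The smallest circle enclosing two points has them as diameter endpoints.
Centre = midpoint = (-7, 7.5); r² = |PQ|²/4 = 37/4 = 9.25.
Diameter = 2r = 2√(9.25) ≈ 6.08.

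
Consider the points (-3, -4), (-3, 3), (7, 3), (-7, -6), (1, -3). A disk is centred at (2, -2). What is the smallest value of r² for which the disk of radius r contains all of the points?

The required radius is the distance from (2, -2) to the farthest point.
Squared distances: 29, 50, 50, 97, 2.
Maximum is 97, attained at (-7, -6).

97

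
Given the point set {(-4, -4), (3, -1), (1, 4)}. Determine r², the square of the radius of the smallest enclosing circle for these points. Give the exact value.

Call the three points A, B, C in the order given.
Side lengths²: AB² = 58, AC² = 89, BC² = 29.
Since AC² = 89 ≥ 58 + 29 = 87, the angle opposite AC is not acute, so the smallest enclosing circle has AC as diameter.
Centre = midpoint of AC = (-1.5, 0), r² = 89/4 = 22.25.

22.25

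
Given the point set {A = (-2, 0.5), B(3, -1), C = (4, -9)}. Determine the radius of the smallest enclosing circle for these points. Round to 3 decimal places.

Side lengths²: AB² = 27.25, AC² = 126.25, BC² = 65.
Since AC² = 126.25 ≥ 65 + 27.25 = 92.25, the angle opposite AC is not acute, so the smallest enclosing circle has AC as diameter.
Centre = midpoint of AC = (1, -4.25), r² = 126.25/4 = 31.5625.
r = √(31.5625) ≈ 5.618.

5.618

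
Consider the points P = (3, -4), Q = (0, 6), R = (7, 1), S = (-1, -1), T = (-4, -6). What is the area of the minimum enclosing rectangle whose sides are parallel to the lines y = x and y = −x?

In coordinates u = x + y, v = x − y the rectangle is axis-aligned; the map (x,y)→(u,v) scales areas by 2.
u-values: -1, 6, 8, -2, -10; range = 8 − (-10) = 18.
v-values: 7, -6, 6, 0, 2; range = 7 − (-6) = 13.
Area = (18 × 13) / 2 = 117.

117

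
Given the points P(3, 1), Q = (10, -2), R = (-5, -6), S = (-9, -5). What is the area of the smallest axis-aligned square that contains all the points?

361

The bounding box has width 19 and height 7.
An axis-aligned square enclosing the set must have side ≥ max(width, height).
So the minimum side is max(19, 7) = 19.
Area = 19² = 361.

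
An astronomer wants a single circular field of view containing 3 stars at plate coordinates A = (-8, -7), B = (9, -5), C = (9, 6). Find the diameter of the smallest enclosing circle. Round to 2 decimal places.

Side lengths²: AB² = 293, AC² = 458, BC² = 121.
Since AC² = 458 ≥ 293 + 121 = 414, the angle opposite AC is not acute, so the smallest enclosing circle has AC as diameter.
Centre = midpoint of AC = (0.5, -0.5), r² = 458/4 = 114.5.
Diameter = 2r = 2√(114.5) ≈ 21.40.

21.40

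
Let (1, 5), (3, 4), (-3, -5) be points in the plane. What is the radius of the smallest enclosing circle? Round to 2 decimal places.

Call the three points A, B, C in the order given.
Side lengths²: AB² = 5, AC² = 116, BC² = 117.
Since BC² = 117 < 116 + 5 = 121, the triangle is acute, so the smallest enclosing circle is the circumcircle.
Circumcentre = (-0.375, -0.25), r² = 29.453125.
r = √(29.453125) ≈ 5.43.

5.43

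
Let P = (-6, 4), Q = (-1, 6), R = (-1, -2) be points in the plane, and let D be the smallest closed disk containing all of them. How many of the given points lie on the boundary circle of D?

Side lengths²: PQ² = 29, PR² = 61, QR² = 64.
Since QR² = 64 < 61 + 29 = 90, the triangle is acute, so the smallest enclosing circle is the circumcircle.
Circumcentre = (-2.3, 2), r² = 17.69.
The points at distance exactly r from the centre are P, Q, R — 3 points.

3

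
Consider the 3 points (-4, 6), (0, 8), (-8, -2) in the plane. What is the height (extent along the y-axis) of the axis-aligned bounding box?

max y = 8, min y = -2, so height = 10.

10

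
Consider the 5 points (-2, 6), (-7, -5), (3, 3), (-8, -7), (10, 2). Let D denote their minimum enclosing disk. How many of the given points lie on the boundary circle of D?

2

The minimum enclosing circle of a finite set is fixed by two of the points (as a diameter) or three (as a circumcircle).
The farthest pair is (-8, -7)–(10, 2) with squared distance 405. The circle on this segment as diameter has centre (1, -2.5) and r² = 405/4 = 101.25.
Check (-2, 6): distance² to centre = 81.25 ≤ 101.25, so it lies inside.
All remaining points lie in this disk, and no smaller disk contains both endpoints, so this is the minimum enclosing circle.
The points at distance exactly r from the centre are (-8, -7), (10, 2) — 2 points.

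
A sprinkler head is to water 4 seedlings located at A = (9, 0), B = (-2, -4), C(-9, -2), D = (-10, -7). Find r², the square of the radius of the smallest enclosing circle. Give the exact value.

The farthest pair is A–D with squared distance 410. The circle on this segment as diameter has centre (-0.5, -3.5) and r² = 410/4 = 102.5.
Check B: distance² to centre = 2.5 ≤ 102.5, so it lies inside.
All remaining points lie in this disk, and no smaller disk contains both endpoints, so this is the minimum enclosing circle.

102.5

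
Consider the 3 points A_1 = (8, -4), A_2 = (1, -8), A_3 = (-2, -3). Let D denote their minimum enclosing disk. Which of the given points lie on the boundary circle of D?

A_1, A_3

Side lengths²: A_1A_2² = 65, A_1A_3² = 101, A_2A_3² = 34.
Since A_1A_3² = 101 ≥ 65 + 34 = 99, the angle opposite A_1A_3 is not acute, so the smallest enclosing circle has A_1A_3 as diameter.
Centre = midpoint of A_1A_3 = (3, -3.5), r² = 101/4 = 25.25.
The points at distance exactly r from the centre are A_1, A_3 — 2 points.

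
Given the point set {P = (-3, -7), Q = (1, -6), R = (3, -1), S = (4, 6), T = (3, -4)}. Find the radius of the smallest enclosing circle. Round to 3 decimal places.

7.382

The minimum enclosing circle of a finite set is fixed by two of the points (as a diameter) or three (as a circumcircle).
The farthest pair is P–S with squared distance 218. The circle on this segment as diameter has centre (0.5, -0.5) and r² = 218/4 = 54.5.
Check Q: distance² to centre = 30.5 ≤ 54.5, so it lies inside.
All remaining points lie in this disk, and no smaller disk contains both endpoints, so this is the minimum enclosing circle.
r = √(54.5) ≈ 7.382.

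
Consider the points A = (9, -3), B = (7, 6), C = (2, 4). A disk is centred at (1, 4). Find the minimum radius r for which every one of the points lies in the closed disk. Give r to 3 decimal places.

10.630

The required radius is the distance from (1, 4) to the farthest point.
Squared distances: 113, 40, 1.
Maximum is 113, attained at A.
r = √113 ≈ 10.630.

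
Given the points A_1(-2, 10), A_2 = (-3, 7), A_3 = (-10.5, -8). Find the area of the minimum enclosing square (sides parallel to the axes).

324

The bounding box has width 8.5 and height 18.
An axis-aligned square enclosing the set must have side ≥ max(width, height).
So the minimum side is max(8.5, 18) = 18.
Area = 18² = 324.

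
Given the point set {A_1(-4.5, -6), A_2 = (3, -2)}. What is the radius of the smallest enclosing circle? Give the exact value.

4.25

The smallest circle enclosing two points has them as diameter endpoints.
Centre = midpoint = (-0.75, -4); r² = |A_1A_2|²/4 = 72.25/4 = 18.0625.
r = √(18.0625) = 4.25.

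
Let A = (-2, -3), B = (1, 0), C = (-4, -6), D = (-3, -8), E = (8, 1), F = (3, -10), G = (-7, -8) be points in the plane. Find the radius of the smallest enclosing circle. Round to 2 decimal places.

8.75

The minimum enclosing circle of a finite set is fixed by two of the points (as a diameter) or three (as a circumcircle).
The farthest pair is E–G with squared distance 306. The circle on this segment as diameter has centre (0.5, -3.5) and r² = 306/4 = 76.5.
Check A: distance² to centre = 6.5 ≤ 76.5, so it lies inside.
All remaining points lie in this disk, and no smaller disk contains both endpoints, so this is the minimum enclosing circle.
r = √(76.5) ≈ 8.75.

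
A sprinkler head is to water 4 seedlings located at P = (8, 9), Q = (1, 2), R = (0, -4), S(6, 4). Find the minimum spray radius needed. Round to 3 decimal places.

The minimum enclosing circle of a finite set is fixed by two of the points (as a diameter) or three (as a circumcircle).
The farthest pair is P–R with squared distance 233. The circle on this segment as diameter has centre (4, 2.5) and r² = 233/4 = 58.25.
Check Q: distance² to centre = 9.25 ≤ 58.25, so it lies inside.
All remaining points lie in this disk, and no smaller disk contains both endpoints, so this is the minimum enclosing circle.
r = √(58.25) ≈ 7.632.

7.632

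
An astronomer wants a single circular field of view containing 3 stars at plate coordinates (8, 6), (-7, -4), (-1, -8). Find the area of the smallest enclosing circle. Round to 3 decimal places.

255.325

Call the three points A, B, C in the order given.
Side lengths²: AB² = 325, AC² = 277, BC² = 52.
Since AB² = 325 < 277 + 52 = 329, the triangle is acute, so the smallest enclosing circle is the circumcircle.
Circumcentre = (7/12, 0.875), r² = 46813/576.
Area = π·r² = π·46813/576 ≈ 255.325.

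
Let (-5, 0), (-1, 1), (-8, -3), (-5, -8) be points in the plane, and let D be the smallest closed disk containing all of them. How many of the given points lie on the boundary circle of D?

By Welzl's lemma the MEC is supported by two points (diametrically opposite) or three points (on a circumcircle).
The minimum enclosing circle is determined by three boundary points: (-1, 1), (-8, -3), (-5, -8).
Their circumcentre is (-291/94, -325/94) with r² = 107185/4418.
The farthest remaining point (-5, 0) is at distance² 68833/4418 ≤ 107185/4418.
The points at distance exactly r from the centre are (-1, 1), (-8, -3), (-5, -8) — 3 points.

3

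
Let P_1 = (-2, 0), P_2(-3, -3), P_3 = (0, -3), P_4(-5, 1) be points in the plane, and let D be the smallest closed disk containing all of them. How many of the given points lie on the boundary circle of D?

A smallest enclosing disk is always determined by at most three of the input points on its boundary.
The farthest pair is P_3–P_4 with squared distance 41. The circle on this segment as diameter has centre (-2.5, -1) and r² = 41/4 = 10.25.
Check P_1: distance² to centre = 1.25 ≤ 10.25, so it lies inside.
All remaining points lie in this disk, and no smaller disk contains both endpoints, so this is the minimum enclosing circle.
The points at distance exactly r from the centre are P_3, P_4 — 2 points.

2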